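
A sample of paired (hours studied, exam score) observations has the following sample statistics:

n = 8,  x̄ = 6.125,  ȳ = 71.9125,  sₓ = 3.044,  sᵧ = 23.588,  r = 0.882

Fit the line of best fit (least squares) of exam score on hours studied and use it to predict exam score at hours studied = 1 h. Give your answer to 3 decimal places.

b = r · sᵧ/sₓ = 0.882 · 23.588/3.044 = 6.834631
a = ȳ − b·x̄ = 71.9125 − 6.834631·6.125 = 30.050387
ŷ(1) = a + b·1 = 30.050387 + 6.834631·1 = 36.885017

36.885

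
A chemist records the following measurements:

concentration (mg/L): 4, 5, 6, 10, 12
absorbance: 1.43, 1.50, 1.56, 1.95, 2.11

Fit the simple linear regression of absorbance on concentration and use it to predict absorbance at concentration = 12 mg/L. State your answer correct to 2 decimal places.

2.11

n = 5, Σx = 37, Σy = 8.55, Σxy = 67.4, Σx² = 321
Sxx = Σx² − (Σx)²/n = 321 − 273.8 = 47.2
Sxy = Σxy − (Σx)(Σy)/n = 67.4 − 63.27 = 4.13
b = Sxy/Sxx = 4.13/47.2 = 0.0875
a = ȳ − b·x̄ = 1.71 − 0.0875·7.4 = 1.0625
ŷ(12) = a + b·12 = 1.0625 + 0.0875·12 = 2.1125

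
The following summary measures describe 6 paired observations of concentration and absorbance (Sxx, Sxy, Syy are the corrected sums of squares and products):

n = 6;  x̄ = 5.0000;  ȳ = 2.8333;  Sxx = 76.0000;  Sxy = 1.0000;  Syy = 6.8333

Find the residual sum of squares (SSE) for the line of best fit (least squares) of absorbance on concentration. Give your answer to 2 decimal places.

b = Sxy/Sxx = 1/76 = 0.013158
SSE = Syy − b·Sxy = 6.8333 − 0.013158·1 = 6.820142

6.82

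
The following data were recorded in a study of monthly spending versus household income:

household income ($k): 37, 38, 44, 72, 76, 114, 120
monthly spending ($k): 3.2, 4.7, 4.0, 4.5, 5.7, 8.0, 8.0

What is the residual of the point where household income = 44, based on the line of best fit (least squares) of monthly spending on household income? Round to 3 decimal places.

n = 7, Σx = 501, Σy = 38.1, Σxy = 3102.2, Σx² = 43105
Sxx = Σx² − (Σx)²/n = 43105 − 35857.285714 = 7247.714286
Sxy = Σxy − (Σx)(Σy)/n = 3102.2 − 2726.871429 = 375.328571
b = Sxy/Sxx = 375.328571/7247.714286 = 0.051786
a = ȳ − b·x̄ = 5.442857 − 0.051786·71.571429 = 1.736475
ŷ(44) = 1.736475 + 0.051786·44 = 4.015049
residual = y − ŷ = 4.0 − 4.015049 = -0.015049

-0.015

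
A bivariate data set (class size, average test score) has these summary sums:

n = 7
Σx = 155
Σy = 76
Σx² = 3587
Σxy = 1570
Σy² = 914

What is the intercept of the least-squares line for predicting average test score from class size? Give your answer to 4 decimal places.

Sxx = Σx² − (Σx)²/n = 3587 − 3432.142857 = 154.857143
Sxy = Σxy − (Σx)(Σy)/n = 1570 − 1682.857143 = -112.857143
b = Sxy/Sxx = -112.857143/154.857143 = -0.728782
a = ȳ − b·x̄ = 10.857143 − (-0.728782)·22.142857 = 26.994465

26.9945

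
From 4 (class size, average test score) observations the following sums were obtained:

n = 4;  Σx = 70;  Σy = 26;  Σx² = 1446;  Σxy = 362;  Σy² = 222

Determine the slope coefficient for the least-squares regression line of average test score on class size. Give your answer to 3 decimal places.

Sxx = Σx² − (Σx)²/n = 1446 − 1225 = 221
Sxy = Σxy − (Σx)(Σy)/n = 362 − 455 = -93
b = Sxy/Sxx = -93/221 = -0.420814

-0.421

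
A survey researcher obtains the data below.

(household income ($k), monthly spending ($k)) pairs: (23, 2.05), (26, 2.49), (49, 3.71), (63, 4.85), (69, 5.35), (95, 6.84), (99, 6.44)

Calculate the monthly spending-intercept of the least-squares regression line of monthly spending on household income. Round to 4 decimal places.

0.8430

n = 7, Σx = 424, Σy = 31.73, Σxy = 2255.74, Σx² = 31162
Sxx = Σx² − (Σx)²/n = 31162 − 25682.285714 = 5479.714286
Sxy = Σxy − (Σx)(Σy)/n = 2255.74 − 1921.931429 = 333.808571
b = Sxy/Sxx = 333.808571/5479.714286 = 0.060917
a = ȳ − b·x̄ = 4.532857 − 0.060917·60.571429 = 0.843018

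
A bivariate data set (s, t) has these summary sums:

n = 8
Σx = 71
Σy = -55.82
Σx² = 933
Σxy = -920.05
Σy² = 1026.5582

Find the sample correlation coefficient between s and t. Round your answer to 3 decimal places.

-0.967

Sxx = Σx² − (Σx)²/n = 933 − 630.125 = 302.875
Sxy = Σxy − (Σx)(Σy)/n = -920.05 − (-495.4025) = -424.6475
Syy = Σy² − (Σy)²/n = 1026.5582 − 389.48405 = 637.07415
r = Sxy/√(Sxx·Syy) = -424.6475/√(192953.833181) = -424.6475/439.265106 = -0.966723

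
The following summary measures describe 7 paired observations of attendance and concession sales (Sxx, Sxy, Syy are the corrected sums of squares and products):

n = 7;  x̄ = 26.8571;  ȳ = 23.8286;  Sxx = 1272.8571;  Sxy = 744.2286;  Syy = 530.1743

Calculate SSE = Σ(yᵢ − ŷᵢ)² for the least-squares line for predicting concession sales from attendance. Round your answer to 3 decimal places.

95.030

b = Sxy/Sxx = 744.2286/1272.8571 = 0.584691
SSE = Syy − b·Sxy = 530.1743 − 0.584691·744.2286 = 95.030238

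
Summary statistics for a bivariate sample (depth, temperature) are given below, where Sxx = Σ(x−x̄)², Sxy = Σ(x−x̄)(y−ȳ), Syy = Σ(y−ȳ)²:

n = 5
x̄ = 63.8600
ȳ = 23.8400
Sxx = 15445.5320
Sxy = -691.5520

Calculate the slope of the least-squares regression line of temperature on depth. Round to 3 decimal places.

-0.045

b = Sxy/Sxx = -691.552/15445.532 = -0.044774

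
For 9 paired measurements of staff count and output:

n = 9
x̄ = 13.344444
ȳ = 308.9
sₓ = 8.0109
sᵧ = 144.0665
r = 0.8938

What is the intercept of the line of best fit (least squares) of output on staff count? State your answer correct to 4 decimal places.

94.4024

b = r · sᵧ/sₓ = 0.8938 · 144.0665/8.0109 = 16.073929
a = ȳ − b·x̄ = 308.9 − 16.073929·13.344444 = 94.402355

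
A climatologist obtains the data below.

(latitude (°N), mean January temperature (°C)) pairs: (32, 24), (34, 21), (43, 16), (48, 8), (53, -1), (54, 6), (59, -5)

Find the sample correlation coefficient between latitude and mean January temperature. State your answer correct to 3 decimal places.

n = 7, Σx = 323, Σy = 69, Σxy = 2530, Σx² = 15539, Σy² = 1399
Sxx = Σx² − (Σx)²/n = 15539 − 14904.142857 = 634.857143
Sxy = Σxy − (Σx)(Σy)/n = 2530 − 3183.857143 = -653.857143
Syy = Σy² − (Σy)²/n = 1399 − 680.142857 = 718.857143
r = Sxy/√(Sxx·Syy) = -653.857143/√(456371.591837) = -653.857143/675.552805 = -0.967885

-0.968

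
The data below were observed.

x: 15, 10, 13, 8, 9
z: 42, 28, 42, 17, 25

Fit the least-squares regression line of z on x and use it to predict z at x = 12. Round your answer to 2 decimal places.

n = 5, Σx = 55, Σy = 154, Σxy = 1817, Σx² = 639
Sxx = Σx² − (Σx)²/n = 639 − 605 = 34
Sxy = Σxy − (Σx)(Σy)/n = 1817 − 1694 = 123
b = Sxy/Sxx = 123/34 = 3.617647
a = ȳ − b·x̄ = 30.8 − 3.617647·11 = -8.994118
ŷ(12) = a + b·12 = -8.994118 + 3.617647·12 = 34.417647

34.42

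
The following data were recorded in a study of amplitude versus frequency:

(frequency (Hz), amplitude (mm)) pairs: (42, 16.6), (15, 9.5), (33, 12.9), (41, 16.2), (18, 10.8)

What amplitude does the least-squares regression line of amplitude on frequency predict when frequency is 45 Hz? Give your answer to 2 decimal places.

16.92

n = 5, Σx = 149, Σy = 66, Σxy = 2124, Σx² = 5083
Sxx = Σx² − (Σx)²/n = 5083 − 4440.2 = 642.8
Sxy = Σxy − (Σx)(Σy)/n = 2124 − 1966.8 = 157.2
b = Sxy/Sxx = 157.2/642.8 = 0.244555
a = ȳ − b·x̄ = 13.2 − 0.244555·29.8 = 5.912259
ŷ(45) = a + b·45 = 5.912259 + 0.244555·45 = 16.917237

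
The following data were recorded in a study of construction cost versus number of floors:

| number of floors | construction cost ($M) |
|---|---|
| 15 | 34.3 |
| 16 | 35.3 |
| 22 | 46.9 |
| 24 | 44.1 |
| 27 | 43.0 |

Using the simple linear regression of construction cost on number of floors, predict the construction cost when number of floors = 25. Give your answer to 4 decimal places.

44.4803

n = 5, Σx = 104, Σy = 203.6, Σxy = 4330.5, Σx² = 2270
Sxx = Σx² − (Σx)²/n = 2270 − 2163.2 = 106.8
Sxy = Σxy − (Σx)(Σy)/n = 4330.5 − 4234.88 = 95.62
b = Sxy/Sxx = 95.62/106.8 = 0.895318
a = ȳ − b·x̄ = 40.72 − 0.895318·20.8 = 22.097378
ŷ(25) = a + b·25 = 22.097378 + 0.895318·25 = 44.480337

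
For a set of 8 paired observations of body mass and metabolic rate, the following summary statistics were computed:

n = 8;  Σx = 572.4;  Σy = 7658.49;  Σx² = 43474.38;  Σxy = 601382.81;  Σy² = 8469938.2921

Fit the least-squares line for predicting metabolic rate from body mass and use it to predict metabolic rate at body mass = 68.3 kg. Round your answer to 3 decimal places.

Sxx = Σx² − (Σx)²/n = 43474.38 − 40955.22 = 2519.16
Sxy = Σxy − (Σx)(Σy)/n = 601382.81 − 547964.9595 = 53417.8505
b = Sxy/Sxx = 53417.8505/2519.16 = 21.204628
a = ȳ − b·x̄ = 957.31125 − 21.204628·71.55 = -559.879879
ŷ(68.3) = a + b·68.3 = -559.879879 + 21.204628·68.3 = 888.396209

888.396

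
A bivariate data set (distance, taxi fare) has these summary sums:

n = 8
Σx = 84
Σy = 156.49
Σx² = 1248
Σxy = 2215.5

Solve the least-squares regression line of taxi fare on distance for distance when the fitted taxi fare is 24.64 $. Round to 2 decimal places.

13.75

Sxx = Σx² − (Σx)²/n = 1248 − 882 = 366
Sxy = Σxy − (Σx)(Σy)/n = 2215.5 − 1643.145 = 572.355
b = Sxy/Sxx = 572.355/366 = 1.563811
a = ȳ − b·x̄ = 19.56125 − 1.563811·10.5 = 3.141230
Set a + b·x = 24.64: x = (24.64 − 3.141230) / 1.563811 = 13.747674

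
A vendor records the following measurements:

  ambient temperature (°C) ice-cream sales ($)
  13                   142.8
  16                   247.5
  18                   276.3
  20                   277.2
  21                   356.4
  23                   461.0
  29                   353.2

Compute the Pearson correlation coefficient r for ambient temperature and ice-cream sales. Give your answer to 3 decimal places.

0.764

n = 7, Σx = 140, Σy = 2114.4, Σxy = 44664, Σx² = 2960, Σy² = 699121.82
Sxx = Σx² − (Σx)²/n = 2960 − 2800 = 160
Sxy = Σxy − (Σx)(Σy)/n = 44664 − 42288 = 2376
Syy = Σy² − (Σy)²/n = 699121.82 − 638669.622857 = 60452.197143
r = Sxy/√(Sxx·Syy) = 2376/√(9672351.542857) = 2376/3110.040441 = 0.763977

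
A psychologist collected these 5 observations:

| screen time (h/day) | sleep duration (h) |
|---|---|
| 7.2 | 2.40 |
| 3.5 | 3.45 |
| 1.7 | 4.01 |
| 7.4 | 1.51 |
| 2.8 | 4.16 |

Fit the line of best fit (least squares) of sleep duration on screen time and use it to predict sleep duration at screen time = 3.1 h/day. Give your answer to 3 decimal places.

n = 5, Σx = 22.6, Σy = 15.53, Σxy = 58.994, Σx² = 129.58
Sxx = Σx² − (Σx)²/n = 129.58 − 102.152 = 27.428
Sxy = Σxy − (Σx)(Σy)/n = 58.994 − 70.1956 = -11.2016
b = Sxy/Sxx = -11.2016/27.428 = -0.408400
a = ȳ − b·x̄ = 3.106 − (-0.408400)·4.52 = 4.951969
ŷ(3.1) = a + b·3.1 = 4.951969 + (-0.408400)·3.1 = 3.685928

3.686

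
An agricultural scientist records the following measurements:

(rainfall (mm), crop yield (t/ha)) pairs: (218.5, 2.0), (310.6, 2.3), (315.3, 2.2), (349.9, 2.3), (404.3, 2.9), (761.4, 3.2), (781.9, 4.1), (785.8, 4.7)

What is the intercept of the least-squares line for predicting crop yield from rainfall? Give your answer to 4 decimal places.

n = 8, Σx = 3927.7, Σy = 23.7, Σxy = 13157.81, Σx² = 2338096.41
Sxx = Σx² − (Σx)²/n = 2338096.41 − 1928353.41125 = 409742.99875
Sxy = Σxy − (Σx)(Σy)/n = 13157.81 − 11635.81125 = 1521.99875
b = Sxy/Sxx = 1521.99875/409742.99875 = 0.003715
a = ȳ − b·x̄ = 2.9625 − 0.003715·490.9625 = 1.138810

1.1388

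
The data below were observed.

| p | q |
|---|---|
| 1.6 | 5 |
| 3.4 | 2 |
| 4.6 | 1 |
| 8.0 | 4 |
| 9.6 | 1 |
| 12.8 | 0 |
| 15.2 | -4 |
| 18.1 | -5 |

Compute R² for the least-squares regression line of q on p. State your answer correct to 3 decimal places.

n = 8, Σx = 73.3, Σy = 4, Σxy = -90.3, Σx² = 913.93, Σy² = 88
Sxx = Σx² − (Σx)²/n = 913.93 − 671.61125 = 242.31875
Sxy = Σxy − (Σx)(Σy)/n = -90.3 − 36.65 = -126.95
Syy = Σy² − (Σy)²/n = 88 − 2 = 86
R² = Sxy²/(Sxx·Syy) = (-126.95)²/(242.31875·86) = 0.773357

0.773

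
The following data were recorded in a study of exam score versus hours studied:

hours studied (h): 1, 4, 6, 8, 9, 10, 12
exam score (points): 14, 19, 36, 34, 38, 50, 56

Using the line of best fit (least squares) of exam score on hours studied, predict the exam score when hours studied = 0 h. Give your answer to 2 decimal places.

n = 7, Σx = 50, Σy = 247, Σxy = 2092, Σx² = 442
Sxx = Σx² − (Σx)²/n = 442 − 357.142857 = 84.857143
Sxy = Σxy − (Σx)(Σy)/n = 2092 − 1764.285714 = 327.714286
b = Sxy/Sxx = 327.714286/84.857143 = 3.861953
a = ȳ − b·x̄ = 35.285714 − 3.861953·7.142857 = 7.700337
ŷ(0) = a + b·0 = 7.700337 + 3.861953·0 = 7.700337

7.70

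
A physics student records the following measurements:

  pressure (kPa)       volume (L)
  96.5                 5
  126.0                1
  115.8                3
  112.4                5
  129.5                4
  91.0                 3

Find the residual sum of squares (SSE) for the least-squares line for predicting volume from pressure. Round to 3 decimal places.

10.144

n = 6, Σx = 671.2, Σy = 21, Σxy = 2308.9, Σx² = 76282.9, Σy² = 85
Sxx = Σx² − (Σx)²/n = 76282.9 − 75084.906667 = 1197.993333
Sxy = Σxy − (Σx)(Σy)/n = 2308.9 − 2349.2 = -40.3
Syy = Σy² − (Σy)²/n = 85 − 73.5 = 11.5
b = Sxy/Sxx = -40.3/1197.993333 = -0.033640
SSE = Syy − b·Sxy = 11.5 − (-0.033640)·(-40.3) = 10.144325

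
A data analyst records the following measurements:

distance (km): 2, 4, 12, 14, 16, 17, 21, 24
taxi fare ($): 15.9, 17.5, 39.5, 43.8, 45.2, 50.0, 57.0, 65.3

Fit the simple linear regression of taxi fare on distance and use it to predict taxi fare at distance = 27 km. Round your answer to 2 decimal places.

n = 8, Σx = 110, Σy = 334.2, Σxy = 5526.4, Σx² = 1922
Sxx = Σx² − (Σx)²/n = 1922 − 1512.5 = 409.5
Sxy = Σxy − (Σx)(Σy)/n = 5526.4 − 4595.25 = 931.15
b = Sxy/Sxx = 931.15/409.5 = 2.273871
a = ȳ − b·x̄ = 41.775 − 2.273871·13.75 = 10.509280
ŷ(27) = a + b·27 = 10.509280 + 2.273871·27 = 71.903785

71.90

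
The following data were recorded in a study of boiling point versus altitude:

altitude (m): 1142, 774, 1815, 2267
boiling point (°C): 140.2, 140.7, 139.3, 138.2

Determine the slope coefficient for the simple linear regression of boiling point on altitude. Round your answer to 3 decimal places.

-0.002

n = 4, Σx = 5998, Σy = 558.4, Σxy = 835139.1, Σx² = 10336754
Sxx = Σx² − (Σx)²/n = 10336754 − 8994001 = 1342753
Sxy = Σxy − (Σx)(Σy)/n = 835139.1 − 837320.8 = -2181.7
b = Sxy/Sxx = -2181.7/1342753 = -0.001625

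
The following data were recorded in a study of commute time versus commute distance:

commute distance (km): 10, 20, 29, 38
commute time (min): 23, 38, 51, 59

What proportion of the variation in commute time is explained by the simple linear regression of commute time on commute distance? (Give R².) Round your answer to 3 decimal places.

0.988

n = 4, Σx = 97, Σy = 171, Σxy = 4711, Σx² = 2785, Σy² = 8055
Sxx = Σx² − (Σx)²/n = 2785 − 2352.25 = 432.75
Sxy = Σxy − (Σx)(Σy)/n = 4711 − 4146.75 = 564.25
Syy = Σy² − (Σy)²/n = 8055 − 7310.25 = 744.75
R² = Sxy²/(Sxx·Syy) = (564.25)²/(432.75·744.75) = 0.987860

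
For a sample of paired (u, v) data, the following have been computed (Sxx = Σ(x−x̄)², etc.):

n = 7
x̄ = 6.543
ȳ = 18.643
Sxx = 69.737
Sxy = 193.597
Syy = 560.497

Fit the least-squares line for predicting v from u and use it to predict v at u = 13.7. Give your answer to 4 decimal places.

38.5116

b = Sxy/Sxx = 193.597/69.737 = 2.776102
a = ȳ − b·x̄ = 18.643 − 2.776102·6.543 = 0.478967
ŷ(13.7) = a + b·13.7 = 0.478967 + 2.776102·13.7 = 38.511559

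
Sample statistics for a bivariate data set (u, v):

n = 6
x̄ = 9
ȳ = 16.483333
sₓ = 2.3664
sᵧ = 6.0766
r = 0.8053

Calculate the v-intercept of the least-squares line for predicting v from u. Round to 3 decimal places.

b = r · sᵧ/sₓ = 0.8053 · 6.0766/2.3664 = 2.067903
a = ȳ − b·x̄ = 16.483333 − 2.067903·9 = -2.127795

-2.128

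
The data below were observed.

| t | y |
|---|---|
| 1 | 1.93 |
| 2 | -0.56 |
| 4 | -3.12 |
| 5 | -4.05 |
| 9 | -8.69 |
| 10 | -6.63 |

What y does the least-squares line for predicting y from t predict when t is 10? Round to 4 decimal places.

-8.3878

n = 6, Σx = 31, Σy = -21.12, Σxy = -176.43, Σx² = 227
Sxx = Σx² − (Σx)²/n = 227 − 160.166667 = 66.833333
Sxy = Σxy − (Σx)(Σy)/n = -176.43 − (-109.12) = -67.31
b = Sxy/Sxx = -67.31/66.833333 = -1.007132
a = ȳ − b·x̄ = -3.52 − (-1.007132)·5.166667 = 1.683516
ŷ(10) = a + b·10 = 1.683516 + (-1.007132)·10 = -8.387805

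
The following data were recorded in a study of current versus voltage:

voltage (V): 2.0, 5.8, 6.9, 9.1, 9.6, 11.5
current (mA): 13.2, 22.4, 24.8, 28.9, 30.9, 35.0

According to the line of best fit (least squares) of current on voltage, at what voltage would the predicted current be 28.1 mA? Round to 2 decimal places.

8.47

n = 6, Σx = 44.9, Σy = 155.2, Σxy = 1289.57, Σx² = 392.47
Sxx = Σx² − (Σx)²/n = 392.47 − 336.001667 = 56.468333
Sxy = Σxy − (Σx)(Σy)/n = 1289.57 − 1161.413333 = 128.156667
b = Sxy/Sxx = 128.156667/56.468333 = 2.269532
a = ȳ − b·x̄ = 25.866667 − 2.269532·7.483333 = 8.883005
Set a + b·x = 28.1: x = (28.1 − 8.883005) / 2.269532 = 8.467384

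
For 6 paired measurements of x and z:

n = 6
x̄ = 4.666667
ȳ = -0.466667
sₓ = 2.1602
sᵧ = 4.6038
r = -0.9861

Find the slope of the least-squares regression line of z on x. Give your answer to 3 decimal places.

b = r · sᵧ/sₓ = -0.9861 · 4.6038/2.1602 = -2.101568

-2.102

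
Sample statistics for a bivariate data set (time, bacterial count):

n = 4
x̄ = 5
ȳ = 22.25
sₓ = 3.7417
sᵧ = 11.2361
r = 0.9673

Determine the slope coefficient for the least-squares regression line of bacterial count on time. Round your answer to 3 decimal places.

b = r · sᵧ/sₓ = 0.9673 · 11.2361/3.7417 = 2.904744

2.905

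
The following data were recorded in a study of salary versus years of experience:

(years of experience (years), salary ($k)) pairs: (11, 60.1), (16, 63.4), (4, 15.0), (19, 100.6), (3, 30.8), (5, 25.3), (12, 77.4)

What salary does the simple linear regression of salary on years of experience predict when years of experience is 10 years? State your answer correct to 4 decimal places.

n = 7, Σx = 70, Σy = 372.6, Σxy = 4794.6, Σx² = 932
Sxx = Σx² − (Σx)²/n = 932 − 700 = 232
Sxy = Σxy − (Σx)(Σy)/n = 4794.6 − 3726 = 1068.6
b = Sxy/Sxx = 1068.6/232 = 4.606034
a = ȳ − b·x̄ = 53.228571 − 4.606034·10 = 7.168227
ŷ(10) = a + b·10 = 7.168227 + 4.606034·10 = 53.228571

53.2286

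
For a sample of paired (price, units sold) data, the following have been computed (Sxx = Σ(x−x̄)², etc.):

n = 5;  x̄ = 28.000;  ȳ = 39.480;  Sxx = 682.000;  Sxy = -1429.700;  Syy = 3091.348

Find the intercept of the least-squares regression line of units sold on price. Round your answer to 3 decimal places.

b = Sxy/Sxx = -1429.7/682 = -2.096334
a = ȳ − b·x̄ = 39.48 − (-2.096334)·28 = 98.177361

98.177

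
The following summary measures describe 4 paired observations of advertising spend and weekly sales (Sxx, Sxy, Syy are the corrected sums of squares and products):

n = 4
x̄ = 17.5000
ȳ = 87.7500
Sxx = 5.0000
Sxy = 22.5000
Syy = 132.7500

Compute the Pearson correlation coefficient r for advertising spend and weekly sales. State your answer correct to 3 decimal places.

0.873

r = Sxy/√(Sxx·Syy) = 22.5/√(663.75) = 22.5/25.763346 = 0.873334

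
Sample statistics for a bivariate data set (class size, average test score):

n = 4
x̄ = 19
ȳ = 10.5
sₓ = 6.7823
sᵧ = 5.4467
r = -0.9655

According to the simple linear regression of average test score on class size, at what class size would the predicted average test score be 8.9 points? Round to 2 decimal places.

21.06

b = r · sᵧ/sₓ = -0.9655 · 5.4467/6.7823 = -0.775370
a = ȳ − b·x̄ = 10.5 − (-0.775370)·19 = 25.232021
Set a + b·x = 8.9: x = (8.9 − 25.232021) / (-0.775370) = 21.063532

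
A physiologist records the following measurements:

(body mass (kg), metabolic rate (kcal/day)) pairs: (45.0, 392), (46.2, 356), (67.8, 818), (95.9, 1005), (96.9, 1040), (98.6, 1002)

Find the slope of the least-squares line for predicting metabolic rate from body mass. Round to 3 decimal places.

n = 6, Σx = 450.4, Σy = 4613, Σxy = 385500.3, Σx² = 37064.66
Sxx = Σx² − (Σx)²/n = 37064.66 − 33810.026667 = 3254.633333
Sxy = Σxy − (Σx)(Σy)/n = 385500.3 − 346282.533333 = 39217.766667
b = Sxy/Sxx = 39217.766667/3254.633333 = 12.049826

12.050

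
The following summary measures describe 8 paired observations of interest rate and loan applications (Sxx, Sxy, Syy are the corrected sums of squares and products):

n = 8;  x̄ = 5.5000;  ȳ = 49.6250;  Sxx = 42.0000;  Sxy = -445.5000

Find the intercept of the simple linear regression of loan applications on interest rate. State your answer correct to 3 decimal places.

b = Sxy/Sxx = -445.5/42 = -10.607143
a = ȳ − b·x̄ = 49.625 − (-10.607143)·5.5 = 107.964286

107.964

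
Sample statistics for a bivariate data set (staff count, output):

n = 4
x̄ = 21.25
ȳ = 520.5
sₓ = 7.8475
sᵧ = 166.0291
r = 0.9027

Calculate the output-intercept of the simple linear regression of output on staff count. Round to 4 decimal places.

b = r · sᵧ/sₓ = 0.9027 · 166.0291/7.8475 = 19.098371
a = ȳ − b·x̄ = 520.5 − 19.098371·21.25 = 114.659610

114.6596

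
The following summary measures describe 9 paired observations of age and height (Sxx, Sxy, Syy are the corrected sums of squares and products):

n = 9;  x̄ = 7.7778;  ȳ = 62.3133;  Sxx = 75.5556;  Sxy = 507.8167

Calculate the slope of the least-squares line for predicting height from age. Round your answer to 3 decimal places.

b = Sxy/Sxx = 507.8167/75.5556 = 6.721099

6.721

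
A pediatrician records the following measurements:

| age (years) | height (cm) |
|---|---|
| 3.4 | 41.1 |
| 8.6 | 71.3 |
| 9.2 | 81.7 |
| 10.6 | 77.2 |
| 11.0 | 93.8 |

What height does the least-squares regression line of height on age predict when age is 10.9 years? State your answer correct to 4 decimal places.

n = 5, Σx = 42.8, Σy = 365.1, Σxy = 3354.68, Σx² = 403.52
Sxx = Σx² − (Σx)²/n = 403.52 − 366.368 = 37.152
Sxy = Σxy − (Σx)(Σy)/n = 3354.68 − 3125.256 = 229.424
b = Sxy/Sxx = 229.424/37.152 = 6.175280
a = ȳ − b·x̄ = 73.02 − 6.175280·8.56 = 20.159604
ŷ(10.9) = a + b·10.9 = 20.159604 + 6.175280·10.9 = 87.470155

87.4702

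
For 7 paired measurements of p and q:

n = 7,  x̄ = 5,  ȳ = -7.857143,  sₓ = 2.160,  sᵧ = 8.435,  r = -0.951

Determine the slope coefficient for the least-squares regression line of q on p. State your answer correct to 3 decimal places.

b = r · sᵧ/sₓ = -0.951 · 8.435/2.16 = -3.713743

-3.714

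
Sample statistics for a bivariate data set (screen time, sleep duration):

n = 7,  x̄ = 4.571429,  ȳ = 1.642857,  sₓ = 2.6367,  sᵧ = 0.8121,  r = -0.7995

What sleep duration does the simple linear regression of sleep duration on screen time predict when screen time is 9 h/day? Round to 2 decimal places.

0.55

b = r · sᵧ/sₓ = -0.7995 · 0.8121/2.6367 = -0.246245
a = ȳ − b·x̄ = 1.642857 − (-0.246245)·4.571429 = 2.768548
ŷ(9) = a + b·9 = 2.768548 + (-0.246245)·9 = 0.552344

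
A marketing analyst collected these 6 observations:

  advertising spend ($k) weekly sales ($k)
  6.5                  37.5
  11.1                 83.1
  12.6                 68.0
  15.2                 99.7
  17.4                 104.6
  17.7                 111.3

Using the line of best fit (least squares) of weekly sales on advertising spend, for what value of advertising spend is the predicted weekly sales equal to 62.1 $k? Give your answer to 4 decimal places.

n = 6, Σx = 80.5, Σy = 504.2, Σxy = 7328.45, Σx² = 1171.31
Sxx = Σx² − (Σx)²/n = 1171.31 − 1080.041667 = 91.268333
Sxy = Σxy − (Σx)(Σy)/n = 7328.45 − 6764.683333 = 563.766667
b = Sxy/Sxx = 563.766667/91.268333 = 6.177024
a = ȳ − b·x̄ = 84.033333 − 6.177024·13.416667 = 1.158264
Set a + b·x = 62.1: x = (62.1 − 1.158264) / 6.177024 = 9.865874

9.8659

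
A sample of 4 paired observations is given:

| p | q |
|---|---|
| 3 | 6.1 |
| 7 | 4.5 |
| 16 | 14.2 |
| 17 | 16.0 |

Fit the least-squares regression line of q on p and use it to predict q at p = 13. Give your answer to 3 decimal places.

11.965

n = 4, Σx = 43, Σy = 40.8, Σxy = 549, Σx² = 603
Sxx = Σx² − (Σx)²/n = 603 − 462.25 = 140.75
Sxy = Σxy − (Σx)(Σy)/n = 549 − 438.6 = 110.4
b = Sxy/Sxx = 110.4/140.75 = 0.784369
a = ȳ − b·x̄ = 10.2 − 0.784369·10.75 = 1.768028
ŷ(13) = a + b·13 = 1.768028 + 0.784369·13 = 11.964831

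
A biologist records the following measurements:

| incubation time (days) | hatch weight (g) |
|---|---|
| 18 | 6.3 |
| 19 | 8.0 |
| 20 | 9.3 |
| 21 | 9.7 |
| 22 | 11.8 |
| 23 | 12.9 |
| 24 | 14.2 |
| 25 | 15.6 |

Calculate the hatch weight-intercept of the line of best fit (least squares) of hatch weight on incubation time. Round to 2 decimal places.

n = 8, Σx = 172, Σy = 87.8, Σxy = 1942.2, Σx² = 3740
Sxx = Σx² − (Σx)²/n = 3740 − 3698 = 42
Sxy = Σxy − (Σx)(Σy)/n = 1942.2 − 1887.7 = 54.5
b = Sxy/Sxx = 54.5/42 = 1.297619
a = ȳ − b·x̄ = 10.975 − 1.297619·21.5 = -16.923810

-16.92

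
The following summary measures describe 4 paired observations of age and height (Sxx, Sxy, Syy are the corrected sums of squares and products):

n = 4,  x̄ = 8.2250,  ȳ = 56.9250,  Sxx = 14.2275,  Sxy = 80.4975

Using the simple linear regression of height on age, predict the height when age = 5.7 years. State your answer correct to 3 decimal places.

b = Sxy/Sxx = 80.4975/14.2275 = 5.657881
a = ȳ − b·x̄ = 56.925 − 5.657881·8.225 = 10.388930
ŷ(5.7) = a + b·5.7 = 10.388930 + 5.657881·5.7 = 42.638851

42.639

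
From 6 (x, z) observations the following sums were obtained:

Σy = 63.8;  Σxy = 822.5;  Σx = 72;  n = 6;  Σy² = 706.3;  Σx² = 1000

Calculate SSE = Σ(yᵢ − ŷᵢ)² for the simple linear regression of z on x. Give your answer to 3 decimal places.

Sxx = Σx² − (Σx)²/n = 1000 − 864 = 136
Sxy = Σxy − (Σx)(Σy)/n = 822.5 − 765.6 = 56.9
Syy = Σy² − (Σy)²/n = 706.3 − 678.406667 = 27.893333
b = Sxy/Sxx = 56.9/136 = 0.418382
SSE = Syy − b·Sxy = 27.893333 − 0.418382·56.9 = 4.087377

4.087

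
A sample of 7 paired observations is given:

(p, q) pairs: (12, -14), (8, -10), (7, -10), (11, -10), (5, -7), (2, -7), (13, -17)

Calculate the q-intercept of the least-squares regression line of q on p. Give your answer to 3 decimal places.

n = 7, Σx = 58, Σy = -75, Σxy = -698, Σx² = 576
Sxx = Σx² − (Σx)²/n = 576 − 480.571429 = 95.428571
Sxy = Σxy − (Σx)(Σy)/n = -698 − (-621.428571) = -76.571429
b = Sxy/Sxx = -76.571429/95.428571 = -0.802395
a = ȳ − b·x̄ = -10.714286 − (-0.802395)·8.285714 = -4.065868

-4.066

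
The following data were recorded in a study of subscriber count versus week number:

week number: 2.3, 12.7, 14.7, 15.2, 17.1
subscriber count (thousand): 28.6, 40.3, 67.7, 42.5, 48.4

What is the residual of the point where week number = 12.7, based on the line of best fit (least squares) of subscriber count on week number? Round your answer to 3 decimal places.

n = 5, Σx = 62, Σy = 227.5, Σxy = 3046.42, Σx² = 906.12
Sxx = Σx² − (Σx)²/n = 906.12 − 768.8 = 137.32
Sxy = Σxy − (Σx)(Σy)/n = 3046.42 − 2821 = 225.42
b = Sxy/Sxx = 225.42/137.32 = 1.641567
a = ȳ − b·x̄ = 45.5 − 1.641567·12.4 = 25.144567
ŷ(12.7) = 25.144567 + 1.641567·12.7 = 45.992470
residual = y − ŷ = 40.3 − 45.992470 = -5.692470

-5.692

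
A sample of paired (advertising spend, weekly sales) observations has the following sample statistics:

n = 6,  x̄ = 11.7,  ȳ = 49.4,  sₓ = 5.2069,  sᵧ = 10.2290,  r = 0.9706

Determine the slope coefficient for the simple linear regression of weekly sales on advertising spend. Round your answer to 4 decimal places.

b = r · sᵧ/sₓ = 0.9706 · 10.229/5.2069 = 1.906752

1.9068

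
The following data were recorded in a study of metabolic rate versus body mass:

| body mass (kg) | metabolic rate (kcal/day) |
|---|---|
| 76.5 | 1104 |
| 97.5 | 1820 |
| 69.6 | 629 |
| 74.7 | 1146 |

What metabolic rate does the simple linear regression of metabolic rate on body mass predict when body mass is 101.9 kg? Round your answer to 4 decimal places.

n = 4, Σx = 318.3, Σy = 4699, Σxy = 391290.6, Σx² = 25782.75
Sxx = Σx² − (Σx)²/n = 25782.75 − 25328.7225 = 454.0275
Sxy = Σxy − (Σx)(Σy)/n = 391290.6 − 373922.925 = 17367.675
b = Sxy/Sxx = 17367.675/454.0275 = 38.252474
a = ȳ − b·x̄ = 1174.75 − 38.252474·79.575 = -1869.190594
ŷ(101.9) = a + b·101.9 = -1869.190594 + 38.252474·101.9 = 2028.736475

2028.7365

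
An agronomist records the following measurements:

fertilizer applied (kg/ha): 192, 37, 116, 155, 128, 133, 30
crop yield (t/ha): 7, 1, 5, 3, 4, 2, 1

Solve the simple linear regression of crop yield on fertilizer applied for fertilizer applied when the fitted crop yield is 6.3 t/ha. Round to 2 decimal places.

214.13

n = 7, Σx = 791, Σy = 23, Σxy = 3234, Σx² = 110687
Sxx = Σx² − (Σx)²/n = 110687 − 89383 = 21304
Sxy = Σxy − (Σx)(Σy)/n = 3234 − 2599 = 635
b = Sxy/Sxx = 635/21304 = 0.029807
a = ȳ − b·x̄ = 3.285714 − 0.029807·113 = -0.082433
Set a + b·x = 6.3: x = (6.3 − (-0.082433)) / 0.029807 = 214.128099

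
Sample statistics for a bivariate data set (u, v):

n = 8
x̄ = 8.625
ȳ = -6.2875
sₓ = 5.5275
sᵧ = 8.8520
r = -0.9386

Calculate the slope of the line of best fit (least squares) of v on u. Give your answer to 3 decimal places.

b = r · sᵧ/sₓ = -0.9386 · 8.852/5.5275 = -1.503118

-1.503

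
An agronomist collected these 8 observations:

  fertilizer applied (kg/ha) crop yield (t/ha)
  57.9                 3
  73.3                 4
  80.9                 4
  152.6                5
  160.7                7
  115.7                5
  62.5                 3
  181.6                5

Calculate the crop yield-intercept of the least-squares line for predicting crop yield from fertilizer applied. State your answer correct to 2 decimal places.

2.06

n = 8, Σx = 885.2, Σy = 36, Σxy = 4352.4, Σx² = 114652.66
Sxx = Σx² − (Σx)²/n = 114652.66 − 97947.38 = 16705.28
Sxy = Σxy − (Σx)(Σy)/n = 4352.4 − 3983.4 = 369
b = Sxy/Sxx = 369/16705.28 = 0.022089
a = ȳ − b·x̄ = 4.5 − 0.022089·110.65 = 2.055872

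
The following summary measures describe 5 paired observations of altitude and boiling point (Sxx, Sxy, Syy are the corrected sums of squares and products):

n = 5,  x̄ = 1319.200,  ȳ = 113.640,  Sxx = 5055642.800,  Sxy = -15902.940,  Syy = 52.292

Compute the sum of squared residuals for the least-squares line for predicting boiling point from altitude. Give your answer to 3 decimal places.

b = Sxy/Sxx = -15902.94/5055642.8 = -0.003146
SSE = Syy − b·Sxy = 52.292 − (-0.003146)·(-15902.94) = 2.267995

2.268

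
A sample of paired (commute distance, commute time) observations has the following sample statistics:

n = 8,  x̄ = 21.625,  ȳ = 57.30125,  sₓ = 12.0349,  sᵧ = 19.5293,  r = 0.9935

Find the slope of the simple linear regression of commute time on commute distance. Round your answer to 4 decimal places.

1.6122

b = r · sᵧ/sₓ = 0.9935 · 19.5293/12.0349 = 1.612175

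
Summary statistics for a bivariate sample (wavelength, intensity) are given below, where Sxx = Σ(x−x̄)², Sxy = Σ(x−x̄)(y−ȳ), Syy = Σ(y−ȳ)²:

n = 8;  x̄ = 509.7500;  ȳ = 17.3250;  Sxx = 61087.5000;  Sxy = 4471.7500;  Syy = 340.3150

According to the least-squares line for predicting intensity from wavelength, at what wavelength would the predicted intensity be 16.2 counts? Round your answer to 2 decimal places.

b = Sxy/Sxx = 4471.75/61087.5 = 0.073202
a = ȳ − b·x̄ = 17.325 − 0.073202·509.75 = -19.989910
Set a + b·x = 16.2: x = (16.2 − (-19.989910)) / 0.073202 = 494.381646

494.38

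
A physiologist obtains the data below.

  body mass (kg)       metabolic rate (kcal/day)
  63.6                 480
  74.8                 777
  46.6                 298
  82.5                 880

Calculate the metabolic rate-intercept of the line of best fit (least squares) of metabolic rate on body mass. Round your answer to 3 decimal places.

-519.413

n = 4, Σx = 267.5, Σy = 2435, Σxy = 175134.4, Σx² = 18617.81
Sxx = Σx² − (Σx)²/n = 18617.81 − 17889.0625 = 728.7475
Sxy = Σxy − (Σx)(Σy)/n = 175134.4 − 162840.625 = 12293.775
b = Sxy/Sxx = 12293.775/728.7475 = 16.869732
a = ȳ − b·x̄ = 608.75 − 16.869732·66.875 = -519.413326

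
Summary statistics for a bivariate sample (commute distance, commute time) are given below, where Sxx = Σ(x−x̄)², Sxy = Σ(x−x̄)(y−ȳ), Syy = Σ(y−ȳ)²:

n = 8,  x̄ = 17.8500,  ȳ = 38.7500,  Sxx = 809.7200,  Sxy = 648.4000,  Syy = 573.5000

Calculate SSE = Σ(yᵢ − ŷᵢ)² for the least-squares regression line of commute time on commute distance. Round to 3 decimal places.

b = Sxy/Sxx = 648.4/809.72 = 0.800771
SSE = Syy − b·Sxy = 573.5 − 0.800771·648.4 = 54.280319

54.280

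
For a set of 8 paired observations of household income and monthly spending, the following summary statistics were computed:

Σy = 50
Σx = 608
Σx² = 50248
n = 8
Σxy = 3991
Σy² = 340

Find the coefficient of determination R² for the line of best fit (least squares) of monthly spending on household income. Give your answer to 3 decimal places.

0.328

Sxx = Σx² − (Σx)²/n = 50248 − 46208 = 4040
Sxy = Σxy − (Σx)(Σy)/n = 3991 − 3800 = 191
Syy = Σy² − (Σy)²/n = 340 − 312.5 = 27.5
R² = Sxy²/(Sxx·Syy) = (191)²/(4040·27.5) = 0.328362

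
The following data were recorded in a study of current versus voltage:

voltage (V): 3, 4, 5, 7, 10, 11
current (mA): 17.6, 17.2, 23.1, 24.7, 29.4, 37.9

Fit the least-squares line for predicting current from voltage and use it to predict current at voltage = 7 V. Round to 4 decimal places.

n = 6, Σx = 40, Σy = 149.9, Σxy = 1120.9, Σx² = 320
Sxx = Σx² − (Σx)²/n = 320 − 266.666667 = 53.333333
Sxy = Σxy − (Σx)(Σy)/n = 1120.9 − 999.333333 = 121.566667
b = Sxy/Sxx = 121.566667/53.333333 = 2.279375
a = ȳ − b·x̄ = 24.983333 − 2.279375·6.666667 = 9.7875
ŷ(7) = a + b·7 = 9.7875 + 2.279375·7 = 25.743125

25.7431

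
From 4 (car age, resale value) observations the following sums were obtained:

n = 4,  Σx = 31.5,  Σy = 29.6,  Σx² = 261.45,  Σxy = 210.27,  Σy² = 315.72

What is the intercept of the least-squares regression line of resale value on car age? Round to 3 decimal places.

Sxx = Σx² − (Σx)²/n = 261.45 − 248.0625 = 13.3875
Sxy = Σxy − (Σx)(Σy)/n = 210.27 − 233.1 = -22.83
b = Sxy/Sxx = -22.83/13.3875 = -1.705322
a = ȳ − b·x̄ = 7.4 − (-1.705322)·7.875 = 20.829412

20.829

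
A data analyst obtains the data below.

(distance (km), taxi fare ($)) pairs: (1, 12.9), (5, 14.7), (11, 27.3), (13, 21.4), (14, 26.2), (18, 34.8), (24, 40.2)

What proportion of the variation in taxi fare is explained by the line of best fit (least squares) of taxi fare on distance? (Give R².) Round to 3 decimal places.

n = 7, Σx = 86, Σy = 177.5, Σxy = 2622.9, Σx² = 1412, Σy² = 5099.27
Sxx = Σx² − (Σx)²/n = 1412 − 1056.571429 = 355.428571
Sxy = Σxy − (Σx)(Σy)/n = 2622.9 − 2180.714286 = 442.185714
Syy = Σy² − (Σy)²/n = 5099.27 − 4500.892857 = 598.377143
R² = Sxy²/(Sxx·Syy) = (442.185714)²/(355.428571·598.377143) = 0.919353

0.919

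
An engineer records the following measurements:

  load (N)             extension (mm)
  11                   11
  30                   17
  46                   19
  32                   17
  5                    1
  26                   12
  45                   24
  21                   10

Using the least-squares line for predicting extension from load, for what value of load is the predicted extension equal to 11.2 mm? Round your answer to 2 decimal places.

20.93

n = 8, Σx = 216, Σy = 111, Σxy = 3656, Σx² = 7328
Sxx = Σx² − (Σx)²/n = 7328 − 5832 = 1496
Sxy = Σxy − (Σx)(Σy)/n = 3656 − 2997 = 659
b = Sxy/Sxx = 659/1496 = 0.440508
a = ȳ − b·x̄ = 13.875 − 0.440508·27 = 1.981283
Set a + b·x = 11.2: x = (11.2 − 1.981283) / 0.440508 = 20.927466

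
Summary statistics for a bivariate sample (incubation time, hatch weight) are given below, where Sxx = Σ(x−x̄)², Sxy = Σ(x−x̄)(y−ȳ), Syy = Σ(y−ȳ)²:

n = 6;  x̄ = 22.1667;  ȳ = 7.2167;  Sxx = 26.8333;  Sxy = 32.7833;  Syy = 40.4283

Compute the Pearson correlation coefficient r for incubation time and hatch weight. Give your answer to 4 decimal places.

r = Sxy/√(Sxx·Syy) = 32.7833/√(1084.824702) = 32.7833/32.936677 = 0.995343

0.9953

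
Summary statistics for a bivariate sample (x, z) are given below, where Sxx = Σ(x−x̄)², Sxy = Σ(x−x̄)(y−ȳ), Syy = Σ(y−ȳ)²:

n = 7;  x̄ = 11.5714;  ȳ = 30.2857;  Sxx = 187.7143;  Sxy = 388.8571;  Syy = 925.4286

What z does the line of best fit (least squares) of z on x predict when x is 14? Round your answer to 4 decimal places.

b = Sxy/Sxx = 388.8571/187.7143 = 2.071537
a = ȳ − b·x̄ = 30.2857 − 2.071537·11.5714 = 6.315118
ŷ(14) = a + b·14 = 6.315118 + 2.071537·14 = 35.316635

35.3166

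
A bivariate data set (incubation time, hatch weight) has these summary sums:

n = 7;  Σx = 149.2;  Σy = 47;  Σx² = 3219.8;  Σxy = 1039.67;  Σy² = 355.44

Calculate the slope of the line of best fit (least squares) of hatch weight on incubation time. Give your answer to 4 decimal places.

0.9544

Sxx = Σx² − (Σx)²/n = 3219.8 − 3180.091429 = 39.708571
Sxy = Σxy − (Σx)(Σy)/n = 1039.67 − 1001.771429 = 37.898571
b = Sxy/Sxx = 37.898571/39.708571 = 0.954418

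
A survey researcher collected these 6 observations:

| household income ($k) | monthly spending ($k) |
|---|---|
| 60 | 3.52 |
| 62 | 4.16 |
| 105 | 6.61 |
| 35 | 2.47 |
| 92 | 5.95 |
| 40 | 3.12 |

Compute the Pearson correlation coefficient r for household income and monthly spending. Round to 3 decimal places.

0.988

n = 6, Σx = 394, Σy = 25.83, Σxy = 1921.82, Σx² = 29758, Σy² = 124.6259
Sxx = Σx² − (Σx)²/n = 29758 − 25872.666667 = 3885.333333
Sxy = Σxy − (Σx)(Σy)/n = 1921.82 − 1696.17 = 225.65
Syy = Σy² − (Σy)²/n = 124.6259 − 111.19815 = 13.42775
r = Sxy/√(Sxx·Syy) = 225.65/√(52171.284667) = 225.65/228.410343 = 0.987915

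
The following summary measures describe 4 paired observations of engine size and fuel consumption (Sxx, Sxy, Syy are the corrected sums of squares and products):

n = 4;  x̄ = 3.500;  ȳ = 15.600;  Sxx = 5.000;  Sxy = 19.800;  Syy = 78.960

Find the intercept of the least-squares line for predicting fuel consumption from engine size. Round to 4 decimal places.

1.7400

b = Sxy/Sxx = 19.8/5 = 3.96
a = ȳ − b·x̄ = 15.6 − 3.96·3.5 = 1.74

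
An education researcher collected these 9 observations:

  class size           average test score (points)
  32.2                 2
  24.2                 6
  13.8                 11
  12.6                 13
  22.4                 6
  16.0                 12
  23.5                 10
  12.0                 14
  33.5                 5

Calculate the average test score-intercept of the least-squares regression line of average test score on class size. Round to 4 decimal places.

18.6742

n = 9, Σx = 190.2, Σy = 79, Σxy = 1422.1, Σx² = 4547.94
Sxx = Σx² − (Σx)²/n = 4547.94 − 4019.56 = 528.38
Sxy = Σxy − (Σx)(Σy)/n = 1422.1 − 1669.533333 = -247.433333
b = Sxy/Sxx = -247.433333/528.38 = -0.468287
a = ȳ − b·x̄ = 8.777778 − (-0.468287)·21.133333 = 18.674237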